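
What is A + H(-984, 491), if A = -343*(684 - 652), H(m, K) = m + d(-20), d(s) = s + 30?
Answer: -11950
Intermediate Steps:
d(s) = 30 + s
H(m, K) = 10 + m (H(m, K) = m + (30 - 20) = m + 10 = 10 + m)
A = -10976 (A = -343*32 = -10976)
A + H(-984, 491) = -10976 + (10 - 984) = -10976 - 974 = -11950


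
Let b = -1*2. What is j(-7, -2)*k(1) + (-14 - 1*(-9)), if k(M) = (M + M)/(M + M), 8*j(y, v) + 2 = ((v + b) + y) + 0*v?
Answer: -53/8 ≈ -6.6250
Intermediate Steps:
b = -2
j(y, v) = -½ + v/8 + y/8 (j(y, v) = -¼ + (((v - 2) + y) + 0*v)/8 = -¼ + (((-2 + v) + y) + 0)/8 = -¼ + ((-2 + v + y) + 0)/8 = -¼ + (-2 + v + y)/8 = -¼ + (-¼ + v/8 + y/8) = -½ + v/8 + y/8)
k(M) = 1 (k(M) = (2*M)/((2*M)) = (2*M)*(1/(2*M)) = 1)
j(-7, -2)*k(1) + (-14 - 1*(-9)) = (-½ + (⅛)*(-2) + (⅛)*(-7))*1 + (-14 - 1*(-9)) = (-½ - ¼ - 7/8)*1 + (-14 + 9) = -13/8*1 - 5 = -13/8 - 5 = -53/8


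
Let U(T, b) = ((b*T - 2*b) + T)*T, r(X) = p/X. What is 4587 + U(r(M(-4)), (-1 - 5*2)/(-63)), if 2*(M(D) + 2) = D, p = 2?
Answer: 578021/126 ≈ 4587.5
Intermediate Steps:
M(D) = -2 + D/2
r(X) = 2/X
U(T, b) = T*(T - 2*b + T*b) (U(T, b) = ((T*b - 2*b) + T)*T = ((-2*b + T*b) + T)*T = (T - 2*b + T*b)*T = T*(T - 2*b + T*b))
4587 + U(r(M(-4)), (-1 - 5*2)/(-63)) = 4587 + (2/(-2 + (1/2)*(-4)))*(2/(-2 + (1/2)*(-4)) - 2*(-1 - 5*2)/(-63) + (2/(-2 + (1/2)*(-4)))*((-1 - 5*2)/(-63))) = 4587 + (2/(-2 - 2))*(2/(-2 - 2) - 2*(-1 - 10)*(-1)/63 + (2/(-2 - 2))*((-1 - 10)*(-1/63))) = 4587 + (2/(-4))*(2/(-4) - (-22)*(-1)/63 + (2/(-4))*(-11*(-1/63))) = 4587 + (2*(-1/4))*(2*(-1/4) - 2*11/63 + (2*(-1/4))*(11/63)) = 4587 - (-1/2 - 22/63 - 1/2*11/63)/2 = 4587 - (-1/2 - 22/63 - 11/126)/2 = 4587 - 1/2*(-59/63) = 4587 + 59/126 = 578021/126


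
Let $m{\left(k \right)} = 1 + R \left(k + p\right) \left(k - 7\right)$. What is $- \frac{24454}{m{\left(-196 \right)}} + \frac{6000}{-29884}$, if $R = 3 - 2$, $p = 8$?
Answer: $- \frac{239943334}{285130715} \approx -0.84152$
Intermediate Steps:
$R = 1$ ($R = 3 - 2 = 1$)
$m{\left(k \right)} = 1 + \left(-7 + k\right) \left(8 + k\right)$ ($m{\left(k \right)} = 1 + 1 \left(k + 8\right) \left(k - 7\right) = 1 + 1 \left(8 + k\right) \left(-7 + k\right) = 1 + 1 \left(-7 + k\right) \left(8 + k\right) = 1 + \left(-7 + k\right) \left(8 + k\right)$)
$- \frac{24454}{m{\left(-196 \right)}} + \frac{6000}{-29884} = - \frac{24454}{-55 - 196 + \left(-196\right)^{2}} + \frac{6000}{-29884} = - \frac{24454}{-55 - 196 + 38416} + 6000 \left(- \frac{1}{29884}\right) = - \frac{24454}{38165} - \frac{1500}{7471} = - \frac{239943334}{285130715}$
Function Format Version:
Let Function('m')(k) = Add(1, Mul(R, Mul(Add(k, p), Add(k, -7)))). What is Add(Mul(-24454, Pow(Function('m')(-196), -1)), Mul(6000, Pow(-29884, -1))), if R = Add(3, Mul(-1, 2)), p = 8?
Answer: Rational(-239943334, 285130715) ≈ -0.84152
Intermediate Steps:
R = 1 (R = Add(3, -2) = 1)
Function('m')(k) = Add(1, Mul(Add(-7, k), Add(8, k))) (Function('m')(k) = Add(1, Mul(1, Mul(Add(k, 8), Add(k, -7)))) = Add(1, Mul(1, Mul(Add(8, k), Add(-7, k)))) = Add(1, Mul(1, Mul(Add(-7, k), Add(8, k)))) = Add(1, Mul(Add(-7, k), Add(8, k))))
Add(Mul(-24454, Pow(Function('m')(-196), -1)), Mul(6000, Pow(-29884, -1))) = Add(Mul(-24454, Pow(Add(-55, -196, Pow(-196, 2)), -1)), Mul(6000, Pow(-29884, -1))) = Add(Mul(-24454, Pow(Add(-55, -196, 38416), -1)), Mul(6000, Rational(-1, 29884))) = Add(Mul(-24454, Pow(38165, -1)), Rational(-1500, 7471)) = Add(Mul(-24454, Rational(1, 38165)), Rational(-1500, 7471)) = Add(Rational(-24454, 38165), Rational(-1500, 7471)) = Rational(-239943334, 285130715)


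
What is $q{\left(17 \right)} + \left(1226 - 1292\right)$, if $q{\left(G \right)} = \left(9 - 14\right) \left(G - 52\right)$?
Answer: $109$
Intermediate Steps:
$q{\left(G \right)} = 260 - 5 G$ ($q{\left(G \right)} = - 5 \left(-52 + G\right) = 260 - 5 G$)
$q{\left(17 \right)} + \left(1226 - 1292\right) = \left(260 - 85\right) + \left(1226 - 1292\right) = \left(260 - 85\right) - 66 = 175 - 66 = 109$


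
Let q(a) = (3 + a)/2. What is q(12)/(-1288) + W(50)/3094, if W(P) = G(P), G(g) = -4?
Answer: -4051/569296 ≈ -0.0071158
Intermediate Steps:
W(P) = -4
q(a) = 3/2 + a/2 (q(a) = (3 + a)*(1/2) = 3/2 + a/2)
q(12)/(-1288) + W(50)/3094 = (3/2 + (1/2)*12)/(-1288) - 4/3094 = (3/2 + 6)*(-1/1288) - 4*1/3094 = (15/2)*(-1/1288) - 2/1547 = -15/2576 - 2/1547 = -4051/569296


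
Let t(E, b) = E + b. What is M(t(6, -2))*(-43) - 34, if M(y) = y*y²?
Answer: -2786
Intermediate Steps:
M(y) = y³
M(t(6, -2))*(-43) - 34 = (6 - 2)³*(-43) - 34 = 4³*(-43) - 34 = 64*(-43) - 34 = -2752 - 34 = -2786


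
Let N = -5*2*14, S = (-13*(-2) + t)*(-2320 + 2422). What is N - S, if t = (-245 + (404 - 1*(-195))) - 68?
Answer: -31964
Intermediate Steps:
t = 286 (t = (-245 + (404 + 195)) - 68 = (-245 + 599) - 68 = 354 - 68 = 286)
S = 31824 (S = (-13*(-2) + 286)*(-2320 + 2422) = (26 + 286)*102 = 312*102 = 31824)
N = -140 (N = -10*14 = -140)
N - S = -140 - 1*31824 = -140 - 31824 = -31964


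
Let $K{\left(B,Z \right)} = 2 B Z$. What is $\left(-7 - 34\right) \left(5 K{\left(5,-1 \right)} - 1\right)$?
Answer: $2091$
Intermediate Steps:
$K{\left(B,Z \right)} = 2 B Z$
$\left(-7 - 34\right) \left(5 K{\left(5,-1 \right)} - 1\right) = \left(-7 - 34\right) \left(5 \cdot 2 \cdot 5 \left(-1\right) - 1\right) = - 41 \left(5 \left(-10\right) - 1\right) = - 41 \left(-50 - 1\right) = \left(-41\right) \left(-51\right) = 2091$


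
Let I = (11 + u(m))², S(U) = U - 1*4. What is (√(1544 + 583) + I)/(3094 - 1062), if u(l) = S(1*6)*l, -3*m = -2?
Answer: 1369/18288 + √2127/2032 ≈ 0.097554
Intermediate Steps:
S(U) = -4 + U (S(U) = U - 4 = -4 + U)
m = ⅔ (m = -⅓*(-2) = ⅔ ≈ 0.66667)
u(l) = 2*l (u(l) = (-4 + 1*6)*l = (-4 + 6)*l = 2*l)
I = 1369/9 (I = (11 + 2*(⅔))² = (11 + 4/3)² = (37/3)² = 1369/9 ≈ 152.11)
(√(1544 + 583) + I)/(3094 - 1062) = (√(1544 + 583) + 1369/9)/(3094 - 1062) = (√2127 + 1369/9)/2032 = (1369/9 + √2127)*(1/2032) = 1369/18288 + √2127/2032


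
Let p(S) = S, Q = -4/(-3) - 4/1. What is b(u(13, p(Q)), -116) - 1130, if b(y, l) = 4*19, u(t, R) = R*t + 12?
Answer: -1054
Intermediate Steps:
Q = -8/3 (Q = -4*(-⅓) - 4*1 = 4/3 - 4 = -8/3 ≈ -2.6667)
u(t, R) = 12 + R*t
b(y, l) = 76
b(u(13, p(Q)), -116) - 1130 = 76 - 1130 = -1054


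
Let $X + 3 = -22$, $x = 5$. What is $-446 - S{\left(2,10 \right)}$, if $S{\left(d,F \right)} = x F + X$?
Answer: $-471$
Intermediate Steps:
$X = -25$ ($X = -3 - 22 = -25$)
$S{\left(d,F \right)} = -25 + 5 F$ ($S{\left(d,F \right)} = 5 F - 25 = -25 + 5 F$)
$-446 - S{\left(2,10 \right)} = -446 - \left(-25 + 5 \cdot 10\right) = -446 - \left(-25 + 50\right) = -446 - 25 = -471$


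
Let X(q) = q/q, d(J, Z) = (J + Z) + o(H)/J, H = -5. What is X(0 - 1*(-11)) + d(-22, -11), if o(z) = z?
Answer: -699/22 ≈ -31.773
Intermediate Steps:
d(J, Z) = J + Z - 5/J (d(J, Z) = (J + Z) - 5/J = J + Z - 5/J)
X(q) = 1
X(0 - 1*(-11)) + d(-22, -11) = 1 + (-22 - 11 - 5/(-22)) = 1 + (-22 - 11 - 5*(-1/22)) = 1 + (-22 - 11 + 5/22) = 1 - 721/22 = -699/22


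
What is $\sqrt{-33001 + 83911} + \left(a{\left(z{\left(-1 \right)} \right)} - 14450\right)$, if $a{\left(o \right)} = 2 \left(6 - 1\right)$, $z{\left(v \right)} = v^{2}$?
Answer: $-14440 + \sqrt{50910} \approx -14214.0$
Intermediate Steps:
$a{\left(o \right)} = 10$ ($a{\left(o \right)} = 2 \cdot 5 = 10$)
$\sqrt{-33001 + 83911} + \left(a{\left(z{\left(-1 \right)} \right)} - 14450\right) = \sqrt{-33001 + 83911} + \left(10 - 14450\right) = \sqrt{50910} + \left(10 - 14450\right) = \sqrt{50910} - 14440 = -14440 + \sqrt{50910}$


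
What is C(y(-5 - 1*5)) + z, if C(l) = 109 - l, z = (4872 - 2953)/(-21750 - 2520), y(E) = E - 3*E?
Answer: 2158111/24270 ≈ 88.921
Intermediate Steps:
y(E) = -2*E
z = -1919/24270 (z = 1919/(-24270) = 1919*(-1/24270) = -1919/24270 ≈ -0.079069)
C(y(-5 - 1*5)) + z = (109 - (-2)*(-5 - 1*5)) - 1919/24270 = (109 - (-2)*(-5 - 5)) - 1919/24270 = (109 - (-2)*(-10)) - 1919/24270 = (109 - 1*20) - 1919/24270 = (109 - 20) - 1919/24270 = 89 - 1919/24270 = 2158111/24270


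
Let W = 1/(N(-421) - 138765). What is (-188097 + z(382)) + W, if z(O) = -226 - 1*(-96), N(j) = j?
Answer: -26198563223/139186 ≈ -1.8823e+5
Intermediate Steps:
z(O) = -130 (z(O) = -226 + 96 = -130)
W = -1/139186 (W = 1/(-421 - 138765) = 1/(-139186) = -1/139186 ≈ -7.1846e-6)
(-188097 + z(382)) + W = (-188097 - 130) - 1/139186 = -188227 - 1/139186 = -26198563223/139186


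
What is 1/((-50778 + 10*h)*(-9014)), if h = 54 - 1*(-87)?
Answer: 1/445003152 ≈ 2.2472e-9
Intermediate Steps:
h = 141 (h = 54 + 87 = 141)
1/((-50778 + 10*h)*(-9014)) = 1/((-50778 + 10*141)*(-9014)) = -1/9014/(-50778 + 1410) = -1/9014/(-49368) = -1/49368*(-1/9014) = 1/445003152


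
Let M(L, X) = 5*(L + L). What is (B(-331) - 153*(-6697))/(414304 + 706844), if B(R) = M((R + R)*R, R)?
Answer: 3215861/1121148 ≈ 2.8684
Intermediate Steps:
M(L, X) = 10*L (M(L, X) = 5*(2*L) = 10*L)
B(R) = 20*R**2 (B(R) = 10*((R + R)*R) = 10*((2*R)*R) = 10*(2*R**2) = 20*R**2)
(B(-331) - 153*(-6697))/(414304 + 706844) = (20*(-331)**2 - 153*(-6697))/(414304 + 706844) = (20*109561 + 1024641)/1121148 = (2191220 + 1024641)*(1/1121148) = 3215861*(1/1121148) = 3215861/1121148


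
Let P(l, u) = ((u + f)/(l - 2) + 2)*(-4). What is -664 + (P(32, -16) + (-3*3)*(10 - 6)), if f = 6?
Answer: -2120/3 ≈ -706.67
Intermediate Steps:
P(l, u) = -8 - 4*(6 + u)/(-2 + l) (P(l, u) = ((u + 6)/(l - 2) + 2)*(-4) = ((6 + u)/(-2 + l) + 2)*(-4) = (2 + (6 + u)/(-2 + l))*(-4) = -8 - 4*(6 + u)/(-2 + l))
-664 + (P(32, -16) + (-3*3)*(10 - 6)) = -664 + (4*(-2 - 1*(-16) - 2*32)/(-2 + 32) + (-3*3)*(10 - 6)) = -664 + (4*(-2 + 16 - 64)/30 - 9*4) = -664 + (4*(1/30)*(-50) - 36) = -664 + (-20/3 - 36) = -664 - 128/3 = -2120/3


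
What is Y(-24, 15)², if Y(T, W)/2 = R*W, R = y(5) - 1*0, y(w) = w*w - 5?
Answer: 360000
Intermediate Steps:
y(w) = -5 + w² (y(w) = w² - 5 = -5 + w²)
R = 20 (R = (-5 + 5²) - 1*0 = (-5 + 25) + 0 = 20 + 0 = 20)
Y(T, W) = 40*W (Y(T, W) = 2*(20*W) = 40*W)
Y(-24, 15)² = (40*15)² = 600² = 360000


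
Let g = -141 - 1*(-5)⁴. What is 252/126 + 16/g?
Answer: 758/383 ≈ 1.9791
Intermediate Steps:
g = -766 (g = -141 - 1*625 = -141 - 625 = -766)
252/126 + 16/g = 252/126 + 16/(-766) = 252*(1/126) + 16*(-1/766) = 2 - 8/383 = 758/383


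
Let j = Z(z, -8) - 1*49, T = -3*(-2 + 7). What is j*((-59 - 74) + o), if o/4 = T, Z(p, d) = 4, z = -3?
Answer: 8685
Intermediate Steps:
T = -15 (T = -3*5 = -15)
j = -45 (j = 4 - 1*49 = 4 - 49 = -45)
o = -60 (o = 4*(-15) = -60)
j*((-59 - 74) + o) = -45*((-59 - 74) - 60) = -45*(-133 - 60) = -45*(-193) = 8685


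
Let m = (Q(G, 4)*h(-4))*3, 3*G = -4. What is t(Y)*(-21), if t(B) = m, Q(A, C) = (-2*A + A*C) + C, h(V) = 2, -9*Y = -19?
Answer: -168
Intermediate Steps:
Y = 19/9 (Y = -1/9*(-19) = 19/9 ≈ 2.1111)
G = -4/3 (G = (1/3)*(-4) = -4/3 ≈ -1.3333)
Q(A, C) = C - 2*A + A*C
m = 8 (m = ((4 - 2*(-4/3) - 4/3*4)*2)*3 = ((4 + 8/3 - 16/3)*2)*3 = ((4/3)*2)*3 = (8/3)*3 = 8)
t(B) = 8
t(Y)*(-21) = 8*(-21) = -168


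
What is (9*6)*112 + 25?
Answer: 6073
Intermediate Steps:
(9*6)*112 + 25 = 54*112 + 25 = 6048 + 25 = 6073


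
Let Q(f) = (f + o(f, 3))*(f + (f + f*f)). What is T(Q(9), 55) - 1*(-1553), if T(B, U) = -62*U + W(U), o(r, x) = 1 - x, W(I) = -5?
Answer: -1862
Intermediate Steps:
Q(f) = (-2 + f)*(f² + 2*f) (Q(f) = (f + (1 - 1*3))*(f + (f + f*f)) = (f + (1 - 3))*(f + (f + f²)) = (f - 2)*(f² + 2*f) = (-2 + f)*(f² + 2*f))
T(B, U) = -5 - 62*U (T(B, U) = -62*U - 5 = -5 - 62*U)
T(Q(9), 55) - 1*(-1553) = (-5 - 62*55) - 1*(-1553) = (-5 - 3410) + 1553 = -3415 + 1553 = -1862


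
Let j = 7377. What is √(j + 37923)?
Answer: 10*√453 ≈ 212.84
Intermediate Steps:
√(j + 37923) = √(7377 + 37923) = √45300 = 10*√453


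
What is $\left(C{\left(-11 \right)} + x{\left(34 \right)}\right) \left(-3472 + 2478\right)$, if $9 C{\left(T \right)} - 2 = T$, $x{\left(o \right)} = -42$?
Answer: $42742$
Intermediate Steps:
$C{\left(T \right)} = \frac{2}{9} + \frac{T}{9}$
$\left(C{\left(-11 \right)} + x{\left(34 \right)}\right) \left(-3472 + 2478\right) = \left(\left(\frac{2}{9} + \frac{1}{9} \left(-11\right)\right) - 42\right) \left(-3472 + 2478\right) = \left(\left(\frac{2}{9} - \frac{11}{9}\right) - 42\right) \left(-994\right) = \left(-1 - 42\right) \left(-994\right) = \left(-43\right) \left(-994\right) = 42742$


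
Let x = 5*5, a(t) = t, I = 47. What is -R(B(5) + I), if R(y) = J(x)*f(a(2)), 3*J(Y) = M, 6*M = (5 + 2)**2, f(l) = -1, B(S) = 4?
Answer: 49/18 ≈ 2.7222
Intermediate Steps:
x = 25
M = 49/6 (M = (5 + 2)**2/6 = (1/6)*7**2 = (1/6)*49 = 49/6 ≈ 8.1667)
J(Y) = 49/18 (J(Y) = (1/3)*(49/6) = 49/18)
R(y) = -49/18 (R(y) = (49/18)*(-1) = -49/18)
-R(B(5) + I) = -1*(-49/18) = 49/18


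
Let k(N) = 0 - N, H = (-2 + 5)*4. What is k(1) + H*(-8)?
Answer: -97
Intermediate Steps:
H = 12 (H = 3*4 = 12)
k(N) = -N
k(1) + H*(-8) = -1*1 + 12*(-8) = -1 - 96 = -97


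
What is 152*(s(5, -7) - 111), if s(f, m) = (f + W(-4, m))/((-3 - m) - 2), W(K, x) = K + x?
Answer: -17328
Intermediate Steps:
s(f, m) = (-4 + f + m)/(-5 - m) (s(f, m) = (f + (-4 + m))/((-3 - m) - 2) = (-4 + f + m)/(-5 - m))
152*(s(5, -7) - 111) = 152*((4 - 1*5 - 1*(-7))/(5 - 7) - 111) = 152*((4 - 5 + 7)/(-2) - 111) = 152*(-1/2*6 - 111) = 152*(-3 - 111) = 152*(-114) = -17328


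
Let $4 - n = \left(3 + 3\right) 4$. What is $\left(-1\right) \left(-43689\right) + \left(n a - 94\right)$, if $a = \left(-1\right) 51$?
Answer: $44615$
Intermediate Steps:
$n = -20$ ($n = 4 - \left(3 + 3\right) 4 = 4 - 6 \cdot 4 = 4 - 24 = -20$)
$a = -51$
$\left(-1\right) \left(-43689\right) + \left(n a - 94\right) = \left(-1\right) \left(-43689\right) - -926 = 43689 + \left(1020 - 94\right) = 43689 + 926 = 44615$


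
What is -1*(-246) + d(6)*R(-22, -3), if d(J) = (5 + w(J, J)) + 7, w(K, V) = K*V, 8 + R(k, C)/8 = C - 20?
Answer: -11658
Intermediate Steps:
R(k, C) = -224 + 8*C (R(k, C) = -64 + 8*(C - 20) = -64 + 8*(-20 + C) = -64 + (-160 + 8*C) = -224 + 8*C)
d(J) = 12 + J² (d(J) = (5 + J*J) + 7 = (5 + J²) + 7 = 12 + J²)
-1*(-246) + d(6)*R(-22, -3) = -1*(-246) + (12 + 6²)*(-224 + 8*(-3)) = 246 + (12 + 36)*(-224 - 24) = 246 + 48*(-248) = 246 - 11904 = -11658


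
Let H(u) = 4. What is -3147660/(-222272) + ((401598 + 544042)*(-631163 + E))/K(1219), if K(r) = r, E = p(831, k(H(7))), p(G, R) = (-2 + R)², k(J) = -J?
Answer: -1441914508345985/2945104 ≈ -4.8960e+8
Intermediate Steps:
E = 36 (E = (-2 - 1*4)² = (-2 - 4)² = (-6)² = 36)
-3147660/(-222272) + ((401598 + 544042)*(-631163 + E))/K(1219) = -3147660/(-222272) + ((401598 + 544042)*(-631163 + 36))/1219 = -3147660*(-1/222272) + (945640*(-631127))*(1/1219) = 786915/55568 - 596818936280*1/1219 = 786915/55568 - 596818936280/1219 = -1441914508345985/2945104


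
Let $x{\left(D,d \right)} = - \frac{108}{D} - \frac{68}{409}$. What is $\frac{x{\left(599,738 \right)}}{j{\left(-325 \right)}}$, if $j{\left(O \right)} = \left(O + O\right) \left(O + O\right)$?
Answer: $- \frac{21226}{25877174375} \approx -8.2026 \cdot 10^{-7}$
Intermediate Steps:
$x{\left(D,d \right)} = - \frac{68}{409} - \frac{108}{D}$ ($x{\left(D,d \right)} = - \frac{108}{D} - \frac{68}{409} = - \frac{68}{409} - \frac{108}{D}$)
$j{\left(O \right)} = 4 O^{2}$ ($j{\left(O \right)} = 2 O 2 O = 4 O^{2}$)
$\frac{x{\left(599,738 \right)}}{j{\left(-325 \right)}} = \frac{- \frac{68}{409} - \frac{108}{599}}{4 \left(-325\right)^{2}} = \frac{- \frac{68}{409} - \frac{108}{599}}{4 \cdot 105625} = \frac{- \frac{68}{409} - \frac{108}{599}}{422500} = \left(- \frac{84904}{244991}\right) \frac{1}{422500} = - \frac{21226}{25877174375}$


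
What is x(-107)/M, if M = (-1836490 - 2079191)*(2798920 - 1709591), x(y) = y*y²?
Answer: 1225043/4265464868049 ≈ 2.8720e-7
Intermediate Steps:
x(y) = y³
M = -4265464868049 (M = -3915681*1089329 = -4265464868049)
x(-107)/M = (-107)³/(-4265464868049) = -1225043*(-1/4265464868049) = 1225043/4265464868049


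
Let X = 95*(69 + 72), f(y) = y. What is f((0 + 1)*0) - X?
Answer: -13395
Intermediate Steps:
X = 13395 (X = 95*141 = 13395)
f((0 + 1)*0) - X = (0 + 1)*0 - 1*13395 = 1*0 - 13395 = 0 - 13395 = -13395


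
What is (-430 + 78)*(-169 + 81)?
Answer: 30976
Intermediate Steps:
(-430 + 78)*(-169 + 81) = -352*(-88) = 30976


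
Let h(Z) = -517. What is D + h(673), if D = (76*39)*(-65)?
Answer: -193177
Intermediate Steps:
D = -192660 (D = 2964*(-65) = -192660)
D + h(673) = -192660 - 517 = -193177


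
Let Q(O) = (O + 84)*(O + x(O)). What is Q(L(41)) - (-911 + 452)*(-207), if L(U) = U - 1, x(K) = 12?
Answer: -88565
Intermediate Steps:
L(U) = -1 + U
Q(O) = (12 + O)*(84 + O) (Q(O) = (O + 84)*(O + 12) = (84 + O)*(12 + O) = (12 + O)*(84 + O))
Q(L(41)) - (-911 + 452)*(-207) = (1008 + (-1 + 41)² + 96*(-1 + 41)) - (-911 + 452)*(-207) = (1008 + 40² + 96*40) - (-459)*(-207) = (1008 + 1600 + 3840) - 1*95013 = 6448 - 95013 = -88565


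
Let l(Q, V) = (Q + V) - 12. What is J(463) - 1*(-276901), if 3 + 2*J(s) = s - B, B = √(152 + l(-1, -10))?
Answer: 277131 - √129/2 ≈ 2.7713e+5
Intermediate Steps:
l(Q, V) = -12 + Q + V
B = √129 (B = √(152 + (-12 - 1 - 10)) = √(152 - 23) = √129 ≈ 11.358)
J(s) = -3/2 + s/2 - √129/2 (J(s) = -3/2 + (s - √129)/2 = -3/2 + (s/2 - √129/2) = -3/2 + s/2 - √129/2)
J(463) - 1*(-276901) = (-3/2 + (½)*463 - √129/2) - 1*(-276901) = (-3/2 + 463/2 - √129/2) + 276901 = (230 - √129/2) + 276901 = 277131 - √129/2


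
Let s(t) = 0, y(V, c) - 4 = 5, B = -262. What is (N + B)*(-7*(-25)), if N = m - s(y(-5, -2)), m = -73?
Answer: -58625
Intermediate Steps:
y(V, c) = 9 (y(V, c) = 4 + 5 = 9)
N = -73 (N = -73 - 1*0 = -73 + 0 = -73)
(N + B)*(-7*(-25)) = (-73 - 262)*(-7*(-25)) = -335*175 = -58625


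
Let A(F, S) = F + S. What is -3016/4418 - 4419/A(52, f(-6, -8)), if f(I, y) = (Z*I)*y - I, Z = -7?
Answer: 9342347/614102 ≈ 15.213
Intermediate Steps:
f(I, y) = -I - 7*I*y (f(I, y) = (-7*I)*y - I = -7*I*y - I = -I - 7*I*y)
-3016/4418 - 4419/A(52, f(-6, -8)) = -3016/4418 - 4419/(52 - 1*(-6)*(1 + 7*(-8))) = -3016*1/4418 - 4419/(52 - 1*(-6)*(1 - 56)) = -1508/2209 - 4419/(52 - 1*(-6)*(-55)) = -1508/2209 - 4419/(52 - 330) = -1508/2209 - 4419/(-278) = -1508/2209 - 4419*(-1/278) = -1508/2209 + 4419/278 = 9342347/614102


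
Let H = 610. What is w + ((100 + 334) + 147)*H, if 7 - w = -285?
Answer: 354702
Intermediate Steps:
w = 292 (w = 7 - 1*(-285) = 7 + 285 = 292)
w + ((100 + 334) + 147)*H = 292 + ((100 + 334) + 147)*610 = 292 + (434 + 147)*610 = 292 + 581*610 = 292 + 354410 = 354702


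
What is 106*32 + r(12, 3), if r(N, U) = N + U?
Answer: 3407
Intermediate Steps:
106*32 + r(12, 3) = 106*32 + (12 + 3) = 3392 + 15 = 3407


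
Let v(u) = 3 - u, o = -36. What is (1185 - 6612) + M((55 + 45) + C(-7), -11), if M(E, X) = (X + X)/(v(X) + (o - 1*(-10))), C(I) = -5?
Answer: -32551/6 ≈ -5425.2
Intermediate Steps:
M(E, X) = 2*X/(-23 - X) (M(E, X) = (X + X)/((3 - X) + (-36 - 1*(-10))) = (2*X)/((3 - X) + (-36 + 10)) = (2*X)/((3 - X) - 26) = (2*X)/(-23 - X) = 2*X/(-23 - X))
(1185 - 6612) + M((55 + 45) + C(-7), -11) = (1185 - 6612) - 2*(-11)/(23 - 11) = -5427 - 2*(-11)/12 = -5427 - 2*(-11)*1/12 = -5427 + 11/6 = -32551/6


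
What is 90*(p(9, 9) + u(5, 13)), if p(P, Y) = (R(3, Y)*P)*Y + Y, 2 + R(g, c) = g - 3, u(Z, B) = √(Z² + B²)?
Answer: -13770 + 90*√194 ≈ -12516.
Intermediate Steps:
u(Z, B) = √(B² + Z²)
R(g, c) = -5 + g (R(g, c) = -2 + (g - 3) = -2 + (-3 + g) = -5 + g)
p(P, Y) = Y - 2*P*Y (p(P, Y) = ((-5 + 3)*P)*Y + Y = (-2*P)*Y + Y = -2*P*Y + Y = Y - 2*P*Y)
90*(p(9, 9) + u(5, 13)) = 90*(9*(1 - 2*9) + √(13² + 5²)) = 90*(9*(1 - 18) + √(169 + 25)) = 90*(9*(-17) + √194) = 90*(-153 + √194) = -13770 + 90*√194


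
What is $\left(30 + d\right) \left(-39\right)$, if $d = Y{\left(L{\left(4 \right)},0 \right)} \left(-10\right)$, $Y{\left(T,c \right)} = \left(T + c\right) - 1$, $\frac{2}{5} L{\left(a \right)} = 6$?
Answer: $4290$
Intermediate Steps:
$L{\left(a \right)} = 15$ ($L{\left(a \right)} = \frac{5}{2} \cdot 6 = 15$)
$Y{\left(T,c \right)} = -1 + T + c$
$d = -140$ ($d = \left(-1 + 15 + 0\right) \left(-10\right) = 14 \left(-10\right) = -140$)
$\left(30 + d\right) \left(-39\right) = \left(30 - 140\right) \left(-39\right) = \left(-110\right) \left(-39\right) = 4290$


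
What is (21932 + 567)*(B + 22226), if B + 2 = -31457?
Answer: -207733267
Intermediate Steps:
B = -31459 (B = -2 - 31457 = -31459)
(21932 + 567)*(B + 22226) = (21932 + 567)*(-31459 + 22226) = 22499*(-9233) = -207733267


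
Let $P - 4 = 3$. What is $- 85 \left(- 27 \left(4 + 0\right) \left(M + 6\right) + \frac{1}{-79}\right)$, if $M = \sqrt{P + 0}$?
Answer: $\frac{4351405}{79} + 9180 \sqrt{7} \approx 79369.0$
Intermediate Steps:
$P = 7$ ($P = 4 + 3 = 7$)
$M = \sqrt{7}$ ($M = \sqrt{7 + 0} = \sqrt{7} \approx 2.6458$)
$- 85 \left(- 27 \left(4 + 0\right) \left(M + 6\right) + \frac{1}{-79}\right) = - 85 \left(- 27 \left(4 + 0\right) \left(\sqrt{7} + 6\right) + \frac{1}{-79}\right) = - 85 \left(- 27 \cdot 4 \left(6 + \sqrt{7}\right) - \frac{1}{79}\right) = - 85 \left(- 27 \left(24 + 4 \sqrt{7}\right) - \frac{1}{79}\right) = - 85 \left(\left(-648 - 108 \sqrt{7}\right) - \frac{1}{79}\right) = - 85 \left(- \frac{51193}{79} - 108 \sqrt{7}\right) = \frac{4351405}{79} + 9180 \sqrt{7}$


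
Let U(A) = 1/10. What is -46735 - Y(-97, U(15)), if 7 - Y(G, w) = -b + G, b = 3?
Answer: -46842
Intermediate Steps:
U(A) = ⅒
Y(G, w) = 10 - G (Y(G, w) = 7 - (-1*3 + G) = 7 - (-3 + G) = 7 + (3 - G) = 10 - G)
-46735 - Y(-97, U(15)) = -46735 - (10 - 1*(-97)) = -46735 - (10 + 97) = -46735 - 1*107 = -46735 - 107 = -46842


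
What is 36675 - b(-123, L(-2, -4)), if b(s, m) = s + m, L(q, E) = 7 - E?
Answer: 36787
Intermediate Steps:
b(s, m) = m + s
36675 - b(-123, L(-2, -4)) = 36675 - ((7 - 1*(-4)) - 123) = 36675 - ((7 + 4) - 123) = 36675 - (11 - 123) = 36675 - 1*(-112) = 36675 + 112 = 36787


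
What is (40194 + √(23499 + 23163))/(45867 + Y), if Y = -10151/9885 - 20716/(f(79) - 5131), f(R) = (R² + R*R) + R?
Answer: 147603521835/168422342113 + 7344555*√46662/336844684226 ≈ 0.88110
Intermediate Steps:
f(R) = R + 2*R² (f(R) = (R² + R²) + R = 2*R² + R = R + 2*R²)
Y = -28019959/7344555 (Y = -10151/9885 - 20716/(79*(1 + 2*79) - 5131) = -10151*1/9885 - 20716/(79*(1 + 158) - 5131) = -10151/9885 - 20716/(79*159 - 5131) = -10151/9885 - 20716/(12561 - 5131) = -10151/9885 - 20716/7430 = -10151/9885 - 20716*1/7430 = -10151/9885 - 10358/3715 = -28019959/7344555 ≈ -3.8151)
(40194 + √(23499 + 23163))/(45867 + Y) = (40194 + √(23499 + 23163))/(45867 - 28019959/7344555) = (40194 + √46662)/(336844684226/7344555) = (40194 + √46662)*(7344555/336844684226) = 147603521835/168422342113 + 7344555*√46662/336844684226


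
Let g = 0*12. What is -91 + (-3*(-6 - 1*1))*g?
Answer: -91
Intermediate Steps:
g = 0
-91 + (-3*(-6 - 1*1))*g = -91 - 3*(-6 - 1*1)*0 = -91 - 3*(-6 - 1)*0 = -91 - 3*(-7)*0 = -91 + 21*0 = -91 + 0 = -91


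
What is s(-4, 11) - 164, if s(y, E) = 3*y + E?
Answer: -165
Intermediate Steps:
s(y, E) = E + 3*y
s(-4, 11) - 164 = (11 + 3*(-4)) - 164 = (11 - 12) - 164 = -1 - 164 = -165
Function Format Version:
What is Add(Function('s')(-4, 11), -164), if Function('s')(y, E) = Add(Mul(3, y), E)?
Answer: -165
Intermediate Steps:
Function('s')(y, E) = Add(E, Mul(3, y))
Add(Function('s')(-4, 11), -164) = Add(Add(11, Mul(3, -4)), -164) = Add(Add(11, -12), -164) = Add(-1, -164) = -165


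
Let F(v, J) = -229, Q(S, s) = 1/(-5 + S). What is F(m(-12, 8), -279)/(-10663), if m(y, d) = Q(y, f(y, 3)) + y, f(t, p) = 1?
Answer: 229/10663 ≈ 0.021476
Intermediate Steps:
m(y, d) = y + 1/(-5 + y) (m(y, d) = 1/(-5 + y) + y = y + 1/(-5 + y))
F(m(-12, 8), -279)/(-10663) = -229/(-10663) = -229*(-1/10663) = 229/10663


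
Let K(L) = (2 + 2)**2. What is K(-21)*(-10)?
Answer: -160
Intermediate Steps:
K(L) = 16 (K(L) = 4**2 = 16)
K(-21)*(-10) = 16*(-10) = -160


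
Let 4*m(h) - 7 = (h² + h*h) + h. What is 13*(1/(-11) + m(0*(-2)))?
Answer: 949/44 ≈ 21.568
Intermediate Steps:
m(h) = 7/4 + h²/2 + h/4 (m(h) = 7/4 + ((h² + h*h) + h)/4 = 7/4 + ((h² + h²) + h)/4 = 7/4 + (2*h² + h)/4 = 7/4 + (h + 2*h²)/4 = 7/4 + (h²/2 + h/4) = 7/4 + h²/2 + h/4)
13*(1/(-11) + m(0*(-2))) = 13*(1/(-11) + (7/4 + (0*(-2))²/2 + (0*(-2))/4)) = 13*(-1/11 + (7/4 + (½)*0² + (¼)*0)) = 13*(-1/11 + (7/4 + (½)*0 + 0)) = 13*(-1/11 + (7/4 + 0 + 0)) = 13*(-1/11 + 7/4) = 13*(73/44) = 949/44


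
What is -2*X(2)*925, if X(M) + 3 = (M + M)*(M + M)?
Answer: -24050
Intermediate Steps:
X(M) = -3 + 4*M² (X(M) = -3 + (M + M)*(M + M) = -3 + (2*M)*(2*M) = -3 + 4*M²)
-2*X(2)*925 = -2*(-3 + 4*2²)*925 = -2*(-3 + 4*4)*925 = -2*(-3 + 16)*925 = -2*13*925 = -26*925 = -24050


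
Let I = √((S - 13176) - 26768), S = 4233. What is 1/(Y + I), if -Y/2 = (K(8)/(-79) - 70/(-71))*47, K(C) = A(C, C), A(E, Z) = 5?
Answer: -2728498050/1360133123891 - 31460881*I*√35711/1360133123891 ≈ -0.0020061 - 0.0043711*I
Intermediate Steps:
K(C) = 5
Y = -486450/5609 (Y = -2*(5/(-79) - 70/(-71))*47 = -2*(5*(-1/79) - 70*(-1/71))*47 = -2*(-5/79 + 70/71)*47 = -10350*47/5609 = -2*243225/5609 = -486450/5609 ≈ -86.727)
I = I*√35711 (I = √((4233 - 13176) - 26768) = √(-8943 - 26768) = √(-35711) = I*√35711 ≈ 188.97*I)
1/(Y + I) = 1/(-486450/5609 + I*√35711)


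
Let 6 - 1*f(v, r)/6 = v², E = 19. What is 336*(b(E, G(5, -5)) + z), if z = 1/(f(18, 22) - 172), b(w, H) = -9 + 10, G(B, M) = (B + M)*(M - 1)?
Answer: 43659/130 ≈ 335.84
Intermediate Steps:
G(B, M) = (-1 + M)*(B + M) (G(B, M) = (B + M)*(-1 + M) = (-1 + M)*(B + M))
f(v, r) = 36 - 6*v²
b(w, H) = 1
z = -1/2080 (z = 1/((36 - 6*18²) - 172) = 1/((36 - 6*324) - 172) = 1/((36 - 1944) - 172) = 1/(-1908 - 172) = 1/(-2080) = -1/2080 ≈ -0.00048077)
336*(b(E, G(5, -5)) + z) = 336*(1 - 1/2080) = 336*(2079/2080) = 43659/130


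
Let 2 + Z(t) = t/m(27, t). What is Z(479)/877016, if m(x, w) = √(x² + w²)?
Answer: -1/438508 + 479*√230170/201862772720 ≈ -1.1420e-6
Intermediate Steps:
m(x, w) = √(w² + x²)
Z(t) = -2 + t/√(729 + t²) (Z(t) = -2 + t/(√(t² + 27²)) = -2 + t/(√(t² + 729)) = -2 + t/(√(729 + t²)) = -2 + t/√(729 + t²))
Z(479)/877016 = (-2 + 479/√(729 + 479²))/877016 = (-2 + 479/√(729 + 229441))*(1/877016) = (-2 + 479/√230170)*(1/877016) = (-2 + 479*(√230170/230170))*(1/877016) = (-2 + 479*√230170/230170)*(1/877016) = -1/438508 + 479*√230170/201862772720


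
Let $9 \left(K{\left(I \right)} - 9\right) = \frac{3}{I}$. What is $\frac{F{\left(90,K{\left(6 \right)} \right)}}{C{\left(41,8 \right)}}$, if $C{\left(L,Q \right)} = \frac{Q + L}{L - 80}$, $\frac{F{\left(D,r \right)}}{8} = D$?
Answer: $- \frac{28080}{49} \approx -573.06$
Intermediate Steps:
$K{\left(I \right)} = 9 + \frac{1}{3 I}$ ($K{\left(I \right)} = 9 + \frac{3 \frac{1}{I}}{9} = 9 + \frac{1}{3 I}$)
$F{\left(D,r \right)} = 8 D$
$C{\left(L,Q \right)} = \frac{L + Q}{-80 + L}$
$\frac{F{\left(90,K{\left(6 \right)} \right)}}{C{\left(41,8 \right)}} = \frac{8 \cdot 90}{\frac{1}{-80 + 41} \left(41 + 8\right)} = \frac{720}{\frac{1}{-39} \cdot 49} = \frac{720}{\left(- \frac{1}{39}\right) 49} = \frac{720}{- \frac{49}{39}} = 720 \left(- \frac{39}{49}\right) = - \frac{28080}{49}$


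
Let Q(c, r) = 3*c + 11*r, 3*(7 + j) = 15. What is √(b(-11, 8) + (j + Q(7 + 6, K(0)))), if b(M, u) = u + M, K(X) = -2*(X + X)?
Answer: √34 ≈ 5.8309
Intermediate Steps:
j = -2 (j = -7 + (⅓)*15 = -7 + 5 = -2)
K(X) = -4*X
b(M, u) = M + u
√(b(-11, 8) + (j + Q(7 + 6, K(0)))) = √((-11 + 8) + (-2 + (3*(7 + 6) + 11*(-4*0)))) = √(-3 + (-2 + (3*13 + 11*0))) = √(-3 + (-2 + (39 + 0))) = √(-3 + (-2 + 39)) = √(-3 + 37) = √34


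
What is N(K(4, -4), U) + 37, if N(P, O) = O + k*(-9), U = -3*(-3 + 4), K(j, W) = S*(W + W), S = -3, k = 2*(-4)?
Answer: 106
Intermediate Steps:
k = -8
K(j, W) = -6*W (K(j, W) = -3*(W + W) = -6*W)
U = -3 (U = -3*1 = -3)
N(P, O) = 72 + O (N(P, O) = O - 8*(-9) = O + 72 = 72 + O)
N(K(4, -4), U) + 37 = (72 - 3) + 37 = 69 + 37 = 106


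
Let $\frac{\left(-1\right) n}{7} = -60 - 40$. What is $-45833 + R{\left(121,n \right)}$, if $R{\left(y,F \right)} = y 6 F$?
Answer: $462367$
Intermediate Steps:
$n = 700$ ($n = - 7 \left(-60 - 40\right) = \left(-7\right) \left(-100\right) = 700$)
$R{\left(y,F \right)} = 6 F y$ ($R{\left(y,F \right)} = 6 y F = 6 F y$)
$-45833 + R{\left(121,n \right)} = -45833 + 6 \cdot 700 \cdot 121 = -45833 + 508200 = 462367$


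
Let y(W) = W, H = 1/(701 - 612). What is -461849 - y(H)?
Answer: -41104562/89 ≈ -4.6185e+5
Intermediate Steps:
H = 1/89 ≈ 0.011236
-461849 - y(H) = -461849 - 1*1/89 = -461849 - 1/89 = -41104562/89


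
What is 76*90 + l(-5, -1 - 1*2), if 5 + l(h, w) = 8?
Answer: 6843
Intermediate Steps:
l(h, w) = 3 (l(h, w) = -5 + 8 = 3)
76*90 + l(-5, -1 - 1*2) = 76*90 + 3 = 6840 + 3 = 6843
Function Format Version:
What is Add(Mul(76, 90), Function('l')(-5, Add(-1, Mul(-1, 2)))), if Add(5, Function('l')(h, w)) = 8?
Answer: 6843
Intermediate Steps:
Function('l')(h, w) = 3 (Function('l')(h, w) = Add(-5, 8) = 3)
Add(Mul(76, 90), Function('l')(-5, Add(-1, Mul(-1, 2)))) = Add(Mul(76, 90), 3) = Add(6840, 3) = 6843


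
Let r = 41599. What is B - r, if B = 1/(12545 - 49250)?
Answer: -1526891296/36705 ≈ -41599.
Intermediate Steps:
B = -1/36705 (B = 1/(-36705) = -1/36705 ≈ -2.7244e-5)
B - r = -1/36705 - 1*41599 = -1/36705 - 41599 = -1526891296/36705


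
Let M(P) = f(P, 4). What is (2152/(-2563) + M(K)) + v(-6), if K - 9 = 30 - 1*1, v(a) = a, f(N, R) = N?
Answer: 79864/2563 ≈ 31.160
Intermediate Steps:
K = 38 (K = 9 + (30 - 1*1) = 9 + (30 - 1) = 9 + 29 = 38)
M(P) = P
(2152/(-2563) + M(K)) + v(-6) = (2152/(-2563) + 38) - 6 = (2152*(-1/2563) + 38) - 6 = (-2152/2563 + 38) - 6 = 95242/2563 - 6 = 79864/2563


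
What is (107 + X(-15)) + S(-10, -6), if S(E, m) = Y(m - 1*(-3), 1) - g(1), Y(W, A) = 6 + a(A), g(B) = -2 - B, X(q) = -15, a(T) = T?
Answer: 102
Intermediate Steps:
Y(W, A) = 6 + A
S(E, m) = 10 (S(E, m) = (6 + 1) - (-2 - 1*1) = 7 - (-2 - 1) = 7 - 1*(-3) = 7 + 3 = 10)
(107 + X(-15)) + S(-10, -6) = (107 - 15) + 10 = 92 + 10 = 102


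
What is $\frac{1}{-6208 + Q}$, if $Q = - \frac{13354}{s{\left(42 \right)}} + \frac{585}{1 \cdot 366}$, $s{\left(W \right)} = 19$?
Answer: $- \frac{2318}{16015627} \approx -0.00014473$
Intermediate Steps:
$Q = - \frac{1625483}{2318}$ ($Q = - \frac{13354}{19} + \frac{585}{1 \cdot 366} = \left(-13354\right) \frac{1}{19} + \frac{585}{366} = - \frac{13354}{19} + 585 \cdot \frac{1}{366} = - \frac{13354}{19} + \frac{195}{122} = - \frac{1625483}{2318} \approx -701.24$)
$\frac{1}{-6208 + Q} = \frac{1}{-6208 - \frac{1625483}{2318}} = \frac{1}{- \frac{16015627}{2318}} = - \frac{2318}{16015627}$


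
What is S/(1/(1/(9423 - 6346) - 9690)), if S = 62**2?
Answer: -114613199876/3077 ≈ -3.7248e+7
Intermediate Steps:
S = 3844
S/(1/(1/(9423 - 6346) - 9690)) = 3844/(1/(1/(9423 - 6346) - 9690)) = 3844/(1/(1/3077 - 9690)) = 3844/(1/(-29816129/3077)) = 3844/(-3077/29816129) = 3844*(-29816129/3077) = -114613199876/3077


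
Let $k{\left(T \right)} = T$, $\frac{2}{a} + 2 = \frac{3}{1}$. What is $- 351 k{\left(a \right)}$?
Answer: $-702$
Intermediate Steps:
$a = 2$ ($a = \frac{2}{-2 + \frac{3}{1}} = \frac{2}{-2 + 3 \cdot 1} = \frac{2}{-2 + 3} = \frac{2}{1} = 2 \cdot 1 = 2$)
$- 351 k{\left(a \right)} = \left(-351\right) 2 = -702$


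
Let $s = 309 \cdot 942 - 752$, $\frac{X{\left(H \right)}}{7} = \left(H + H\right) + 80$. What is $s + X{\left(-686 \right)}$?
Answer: $281282$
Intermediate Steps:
$X{\left(H \right)} = 560 + 14 H$ ($X{\left(H \right)} = 7 \left(\left(H + H\right) + 80\right) = 7 \left(2 H + 80\right) = 7 \left(80 + 2 H\right) = 560 + 14 H$)
$s = 290326$ ($s = 291078 - 752 = 290326$)
$s + X{\left(-686 \right)} = 290326 + \left(560 + 14 \left(-686\right)\right) = 290326 + \left(560 - 9604\right) = 290326 - 9044 = 281282$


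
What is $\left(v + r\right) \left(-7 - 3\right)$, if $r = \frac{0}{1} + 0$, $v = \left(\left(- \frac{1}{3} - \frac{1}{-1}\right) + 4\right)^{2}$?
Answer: $- \frac{1960}{9} \approx -217.78$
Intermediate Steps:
$v = \frac{196}{9}$ ($v = \left(\left(\left(-1\right) \frac{1}{3} - -1\right) + 4\right)^{2} = \left(\left(- \frac{1}{3} + 1\right) + 4\right)^{2} = \left(\frac{2}{3} + 4\right)^{2} = \left(\frac{14}{3}\right)^{2} = \frac{196}{9} \approx 21.778$)
$r = 0$ ($r = 0 \cdot 1 + 0 = 0 + 0 = 0$)
$\left(v + r\right) \left(-7 - 3\right) = \left(\frac{196}{9} + 0\right) \left(-7 - 3\right) = \frac{196 \left(-7 - 3\right)}{9} = \frac{196}{9} \left(-10\right) = - \frac{1960}{9}$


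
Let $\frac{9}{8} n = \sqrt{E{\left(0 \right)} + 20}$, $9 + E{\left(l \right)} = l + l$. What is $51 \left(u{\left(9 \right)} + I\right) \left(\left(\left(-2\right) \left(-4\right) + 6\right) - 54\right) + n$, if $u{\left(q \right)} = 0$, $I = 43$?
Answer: $-87720 + \frac{8 \sqrt{11}}{9} \approx -87717.0$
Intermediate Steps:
$E{\left(l \right)} = -9 + 2 l$ ($E{\left(l \right)} = -9 + \left(l + l\right) = -9 + 2 l$)
$n = \frac{8 \sqrt{11}}{9}$ ($n = \frac{8 \sqrt{\left(-9 + 2 \cdot 0\right) + 20}}{9} = \frac{8 \sqrt{\left(-9 + 0\right) + 20}}{9} = \frac{8 \sqrt{-9 + 20}}{9} = \frac{8 \sqrt{11}}{9} \approx 2.9481$)
$51 \left(u{\left(9 \right)} + I\right) \left(\left(\left(-2\right) \left(-4\right) + 6\right) - 54\right) + n = 51 \left(0 + 43\right) \left(\left(\left(-2\right) \left(-4\right) + 6\right) - 54\right) + \frac{8 \sqrt{11}}{9} = 51 \cdot 43 \left(\left(8 + 6\right) - 54\right) + \frac{8 \sqrt{11}}{9} = 51 \cdot 43 \left(14 - 54\right) + \frac{8 \sqrt{11}}{9} = 51 \cdot 43 \left(-40\right) + \frac{8 \sqrt{11}}{9} = 51 \left(-1720\right) + \frac{8 \sqrt{11}}{9} = -87720 + \frac{8 \sqrt{11}}{9}$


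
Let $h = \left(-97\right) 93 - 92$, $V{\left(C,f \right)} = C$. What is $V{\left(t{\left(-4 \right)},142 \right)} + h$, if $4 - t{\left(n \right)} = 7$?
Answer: $-9116$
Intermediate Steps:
$t{\left(n \right)} = -3$ ($t{\left(n \right)} = 4 - 7 = -3$)
$h = -9113$ ($h = -9021 - 92 = -9113$)
$V{\left(t{\left(-4 \right)},142 \right)} + h = -3 - 9113 = -9116$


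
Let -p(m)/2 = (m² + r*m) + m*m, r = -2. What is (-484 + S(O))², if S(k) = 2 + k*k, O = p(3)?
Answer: 8836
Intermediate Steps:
p(m) = -4*m² + 4*m (p(m) = -2*((m² - 2*m) + m*m) = -2*((m² - 2*m) + m²) = -2*(-2*m + 2*m²) = -4*m² + 4*m)
O = -24 (O = 4*3*(1 - 1*3) = 4*3*(1 - 3) = 4*3*(-2) = -24)
S(k) = 2 + k²
(-484 + S(O))² = (-484 + (2 + (-24)²))² = (-484 + (2 + 576))² = (-484 + 578)² = 94² = 8836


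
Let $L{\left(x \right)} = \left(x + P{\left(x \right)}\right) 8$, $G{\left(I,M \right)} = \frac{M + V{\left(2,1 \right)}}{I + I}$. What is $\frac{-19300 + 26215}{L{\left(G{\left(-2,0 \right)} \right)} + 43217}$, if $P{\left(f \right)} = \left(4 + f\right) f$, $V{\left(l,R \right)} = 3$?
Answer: $\frac{13830}{86383} \approx 0.1601$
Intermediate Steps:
$P{\left(f \right)} = f \left(4 + f\right)$
$G{\left(I,M \right)} = \frac{3 + M}{2 I}$ ($G{\left(I,M \right)} = \frac{M + 3}{I + I} = \frac{3 + M}{2 I}$)
$L{\left(x \right)} = 8 x + 8 x \left(4 + x\right)$ ($L{\left(x \right)} = \left(x + x \left(4 + x\right)\right) 8 = 8 x + 8 x \left(4 + x\right)$)
$\frac{-19300 + 26215}{L{\left(G{\left(-2,0 \right)} \right)} + 43217} = \frac{-19300 + 26215}{8 \frac{3 + 0}{2 \left(-2\right)} \left(5 + \frac{3 + 0}{2 \left(-2\right)}\right) + 43217} = \frac{6915}{8 \cdot \frac{1}{2} \left(- \frac{1}{2}\right) 3 \left(5 + \frac{1}{2} \left(- \frac{1}{2}\right) 3\right) + 43217} = \frac{6915}{8 \left(- \frac{3}{4}\right) \left(5 - \frac{3}{4}\right) + 43217} = \frac{6915}{8 \left(- \frac{3}{4}\right) \frac{17}{4} + 43217} = \frac{6915}{- \frac{51}{2} + 43217} = \frac{6915}{\frac{86383}{2}} = 6915 \cdot \frac{2}{86383} = \frac{13830}{86383}$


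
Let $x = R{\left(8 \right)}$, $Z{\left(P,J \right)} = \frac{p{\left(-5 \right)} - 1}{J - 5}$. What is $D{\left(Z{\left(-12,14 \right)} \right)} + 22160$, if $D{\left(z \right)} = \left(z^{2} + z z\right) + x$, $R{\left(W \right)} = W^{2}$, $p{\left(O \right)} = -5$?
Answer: $\frac{200024}{9} \approx 22225.0$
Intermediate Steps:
$Z{\left(P,J \right)} = - \frac{6}{-5 + J}$ ($Z{\left(P,J \right)} = \frac{-5 - 1}{J - 5} = - \frac{6}{-5 + J}$)
$x = 64$ ($x = 8^{2} = 64$)
$D{\left(z \right)} = 64 + 2 z^{2}$ ($D{\left(z \right)} = \left(z^{2} + z z\right) + 64 = \left(z^{2} + z^{2}\right) + 64 = 2 z^{2} + 64 = 64 + 2 z^{2}$)
$D{\left(Z{\left(-12,14 \right)} \right)} + 22160 = \left(64 + 2 \left(- \frac{6}{-5 + 14}\right)^{2}\right) + 22160 = \left(64 + 2 \left(- \frac{6}{9}\right)^{2}\right) + 22160 = \left(64 + 2 \left(\left(-6\right) \frac{1}{9}\right)^{2}\right) + 22160 = \left(64 + 2 \left(- \frac{2}{3}\right)^{2}\right) + 22160 = \left(64 + 2 \cdot \frac{4}{9}\right) + 22160 = \left(64 + \frac{8}{9}\right) + 22160 = \frac{584}{9} + 22160 = \frac{200024}{9}$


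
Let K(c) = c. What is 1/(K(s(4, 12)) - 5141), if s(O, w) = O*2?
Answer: -1/5133 ≈ -0.00019482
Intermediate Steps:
s(O, w) = 2*O
1/(K(s(4, 12)) - 5141) = 1/(2*4 - 5141) = 1/(8 - 5141) = 1/(-5133) = -1/5133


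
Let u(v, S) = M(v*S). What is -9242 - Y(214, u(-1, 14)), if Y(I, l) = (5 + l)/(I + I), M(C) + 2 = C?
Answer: -3955565/428 ≈ -9242.0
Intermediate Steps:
M(C) = -2 + C
u(v, S) = -2 + S*v (u(v, S) = -2 + v*S = -2 + S*v)
Y(I, l) = (5 + l)/(2*I) (Y(I, l) = (5 + l)/((2*I)) = (5 + l)*(1/(2*I)) = (5 + l)/(2*I))
-9242 - Y(214, u(-1, 14)) = -9242 - (5 + (-2 + 14*(-1)))/(2*214) = -9242 - (5 + (-2 - 14))/(2*214) = -9242 - (5 - 16)/(2*214) = -9242 - (-11)/(2*214) = -9242 - 1*(-11/428) = -9242 + 11/428 = -3955565/428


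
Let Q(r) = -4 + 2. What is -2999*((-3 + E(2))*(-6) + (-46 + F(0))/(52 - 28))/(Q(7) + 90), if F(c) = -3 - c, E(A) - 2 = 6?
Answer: 2306231/2112 ≈ 1092.0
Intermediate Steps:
E(A) = 8 (E(A) = 2 + 6 = 8)
Q(r) = -2
-2999*((-3 + E(2))*(-6) + (-46 + F(0))/(52 - 28))/(Q(7) + 90) = -2999*((-3 + 8)*(-6) + (-46 + (-3 - 1*0))/(52 - 28))/(-2 + 90) = -2999*(5*(-6) + (-46 + (-3 + 0))/24)/88 = -2999*(-30 + (-46 - 3)*(1/24))/88 = -2999*(-30 - 49*1/24)/88 = -2999*(-30 - 49/24)/88 = -(-2306231)/(24*88) = -2999*(-769/2112) = 2306231/2112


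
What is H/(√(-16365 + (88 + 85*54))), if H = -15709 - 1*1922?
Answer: 17631*I*√11687/11687 ≈ 163.09*I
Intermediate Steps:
H = -17631 (H = -15709 - 1922 = -17631)
H/(√(-16365 + (88 + 85*54))) = -17631/√(-16365 + (88 + 85*54)) = -17631/√(-16365 + (88 + 4590)) = -17631/√(-16365 + 4678) = -17631*(-I*√11687/11687) = -(-17631)*I*√11687/11687 = 17631*I*√11687/11687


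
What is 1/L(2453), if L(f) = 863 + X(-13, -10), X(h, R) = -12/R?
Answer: 5/4321 ≈ 0.0011571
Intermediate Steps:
L(f) = 4321/5 (L(f) = 863 - 12/(-10) = 863 - 12*(-1/10) = 863 + 6/5 = 4321/5)
1/L(2453) = 1/(4321/5) = 5/4321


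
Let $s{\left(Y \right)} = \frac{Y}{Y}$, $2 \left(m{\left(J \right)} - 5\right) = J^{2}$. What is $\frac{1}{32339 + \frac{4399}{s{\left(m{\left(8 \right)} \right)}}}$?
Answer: $\frac{1}{36738} \approx 2.722 \cdot 10^{-5}$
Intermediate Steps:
$m{\left(J \right)} = 5 + \frac{J^{2}}{2}$
$s{\left(Y \right)} = 1$
$\frac{1}{32339 + \frac{4399}{s{\left(m{\left(8 \right)} \right)}}} = \frac{1}{32339 + \frac{4399}{1}} = \frac{1}{32339 + 4399 \cdot 1} = \frac{1}{32339 + 4399} = \frac{1}{36738}$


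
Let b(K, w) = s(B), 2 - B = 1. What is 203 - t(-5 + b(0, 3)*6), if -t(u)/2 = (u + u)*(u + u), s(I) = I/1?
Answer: 211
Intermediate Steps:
B = 1 (B = 2 - 1*1 = 2 - 1 = 1)
s(I) = I (s(I) = I*1 = I)
b(K, w) = 1
t(u) = -8*u**2 (t(u) = -2*(u + u)*(u + u) = -2*2*u*2*u = -8*u**2)
203 - t(-5 + b(0, 3)*6) = 203 - (-8)*(-5 + 1*6)**2 = 203 - (-8)*(-5 + 6)**2 = 203 - (-8)*1**2 = 203 - (-8) = 203 - 1*(-8) = 203 + 8 = 211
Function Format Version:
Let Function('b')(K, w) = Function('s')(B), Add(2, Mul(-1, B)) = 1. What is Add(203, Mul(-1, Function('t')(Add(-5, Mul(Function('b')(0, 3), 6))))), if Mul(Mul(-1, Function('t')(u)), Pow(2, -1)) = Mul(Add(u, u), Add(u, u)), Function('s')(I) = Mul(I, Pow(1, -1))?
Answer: 211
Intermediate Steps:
B = 1 (B = Add(2, Mul(-1, 1)) = Add(2, -1) = 1)
Function('s')(I) = I (Function('s')(I) = Mul(I, 1) = I)
Function('b')(K, w) = 1
Function('t')(u) = Mul(-8, Pow(u, 2)) (Function('t')(u) = Mul(-2, Mul(Add(u, u), Add(u, u))) = Mul(-2, Mul(Mul(2, u), Mul(2, u))) = Mul(-2, Mul(4, Pow(u, 2))) = Mul(-8, Pow(u, 2)))
Add(203, Mul(-1, Function('t')(Add(-5, Mul(Function('b')(0, 3), 6))))) = Add(203, Mul(-1, Mul(-8, Pow(Add(-5, Mul(1, 6)), 2)))) = Add(203, Mul(-1, Mul(-8, Pow(Add(-5, 6), 2)))) = Add(203, Mul(-1, Mul(-8, Pow(1, 2)))) = Add(203, Mul(-1, Mul(-8, 1))) = Add(203, Mul(-1, -8)) = Add(203, 8) = 211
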